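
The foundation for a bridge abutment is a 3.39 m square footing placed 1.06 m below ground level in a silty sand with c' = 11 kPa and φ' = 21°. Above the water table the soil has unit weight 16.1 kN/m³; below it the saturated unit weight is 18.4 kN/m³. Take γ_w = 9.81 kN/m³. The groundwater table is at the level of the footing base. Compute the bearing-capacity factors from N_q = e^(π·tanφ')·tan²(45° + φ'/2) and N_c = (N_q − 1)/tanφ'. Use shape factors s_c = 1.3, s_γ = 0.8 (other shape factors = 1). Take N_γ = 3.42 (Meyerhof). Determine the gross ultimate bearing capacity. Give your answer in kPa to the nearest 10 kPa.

q_ult ≈ 390 kPa

tan21° = 0.3839, so N_q = e^(π×0.3839)·tan²(55.5°) = 3.34 × 2.117 = 7.07.
N_c = (7.07 − 1)/tan21° = 15.81.
Effective surcharge at the founding depth q = γ·D_f = 16.1 × 1.06 = 17.066 kPa.
The water table coincides with the base, so in the self-weight term γ → γ' = 8.59 kN/m³.
q_ult = c·N_c·s_c + q·N_q + 0.5·γ·B·N_γ·s_γ
     = 11 × 15.815 × 1.3 + 17.066 × 7.0708 + 0.5 × 8.59 × 3.39 × 3.42 × 0.8
     = 226.15 + 120.67 + 39.836 = 386.66 kPa.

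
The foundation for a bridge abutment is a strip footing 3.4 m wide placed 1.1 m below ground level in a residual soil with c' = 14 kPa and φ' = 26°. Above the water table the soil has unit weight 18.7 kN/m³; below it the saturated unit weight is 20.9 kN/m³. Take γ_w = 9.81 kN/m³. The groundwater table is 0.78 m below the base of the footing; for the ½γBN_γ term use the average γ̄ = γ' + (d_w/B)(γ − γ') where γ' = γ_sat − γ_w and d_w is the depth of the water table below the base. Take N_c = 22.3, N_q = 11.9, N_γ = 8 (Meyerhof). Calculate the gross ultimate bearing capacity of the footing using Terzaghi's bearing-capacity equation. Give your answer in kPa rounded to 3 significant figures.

Overburden at base level: q = 18.7 × 1.1 = 20.57 kPa.
The water table is 0.78 m below the base (< B = 3.4 m), so the ½γBN_γ term uses γ̄ = γ' + (d_w/B)(γ − γ') = 11.09 + (0.78/3.4)(18.7 − 11.09) = 12.836 kN/m³.
Cohesion term c·N_c = 14 × 22.3 = 312.2 kPa; surcharge term q·N_q = 20.57 × 11.9 = 244.78 kPa; self-weight term 0.5·γ·B·N_γ = 0.5 × 12.836 × 3.4 × 8 = 174.57 kPa.
q_ult = 312.2 + 244.78 + 174.57 = 731.55 kPa.

q_ult ≈ 732 kPa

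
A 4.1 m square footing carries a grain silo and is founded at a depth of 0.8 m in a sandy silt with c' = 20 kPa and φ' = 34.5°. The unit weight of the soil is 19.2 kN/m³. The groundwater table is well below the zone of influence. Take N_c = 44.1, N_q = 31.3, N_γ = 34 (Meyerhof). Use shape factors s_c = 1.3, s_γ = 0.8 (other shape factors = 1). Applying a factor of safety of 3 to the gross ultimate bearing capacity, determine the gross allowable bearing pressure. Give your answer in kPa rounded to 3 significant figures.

q_all ≈ 899 kPa

Overburden at base level: q = 19.2 × 0.8 = 15.36 kPa.
Cohesion term c·N_c·s_c = 20 × 44.1 × 1.3 = 1146.6 kPa; surcharge term q·N_q = 15.36 × 31.3 = 480.77 kPa; self-weight term 0.5·γ·B·N_γ·s_γ = 0.5 × 19.2 × 4.1 × 34 × 0.8 = 1070.6 kPa.
q_ult = 1146.6 + 480.77 + 1070.6 = 2698 kPa.
q_all = q_ult / FS = 2698 / 3 = 899.32 kPa.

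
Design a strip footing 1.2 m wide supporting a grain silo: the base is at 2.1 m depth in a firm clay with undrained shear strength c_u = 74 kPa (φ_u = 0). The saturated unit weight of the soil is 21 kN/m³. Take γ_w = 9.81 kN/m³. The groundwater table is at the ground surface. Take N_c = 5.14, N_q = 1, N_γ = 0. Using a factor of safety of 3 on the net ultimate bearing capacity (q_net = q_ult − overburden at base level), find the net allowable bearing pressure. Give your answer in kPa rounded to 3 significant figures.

q_all(net) ≈ 127 kPa

γ' = 21 − 9.81 = 11.19 kN/m³ (submerged throughout). q = 11.19 × 2.1 = 23.499 kPa.
c·N_c = 74 × 5.14 = 380.36 kPa
q·N_q = 23.499 × 1 = 23.499 kPa
q_ult = 380.36 + 23.499 = 403.86 kPa.
q_net = 403.86 − 23.499 = 380.36 kPa.
q_all(net) = 380.36 / 3 = 126.79 kPa.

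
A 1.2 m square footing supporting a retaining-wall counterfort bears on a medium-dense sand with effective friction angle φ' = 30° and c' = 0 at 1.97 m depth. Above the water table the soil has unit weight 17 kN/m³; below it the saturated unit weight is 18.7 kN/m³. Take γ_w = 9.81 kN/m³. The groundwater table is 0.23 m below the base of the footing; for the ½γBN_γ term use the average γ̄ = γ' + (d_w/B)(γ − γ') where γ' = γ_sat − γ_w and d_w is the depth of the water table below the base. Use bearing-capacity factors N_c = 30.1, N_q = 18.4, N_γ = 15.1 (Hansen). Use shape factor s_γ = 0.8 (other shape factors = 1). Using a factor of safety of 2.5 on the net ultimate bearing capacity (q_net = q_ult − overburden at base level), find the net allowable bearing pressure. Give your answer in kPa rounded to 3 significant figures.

q_all(net) ≈ 263 kPa

Overburden at base level: q = 17 × 1.97 = 33.49 kPa.
The water table is 0.23 m below the base (< B = 1.2 m), so the ½γBN_γ term uses γ̄ = γ' + (d_w/B)(γ − γ') = 8.89 + (0.23/1.2)(17 − 8.89) = 10.444 kN/m³.
Surcharge term q·N_q = 33.49 × 18.4 = 616.22 kPa; self-weight term 0.5·γ·B·N_γ·s_γ = 0.5 × 10.444 × 1.2 × 15.1 × 0.8 = 75.701 kPa.
q_ult = 616.22 + 75.701 = 691.92 kPa.
q_net = 691.92 − 33.49 = 658.43 kPa.
q_all(net) = 658.43 / 2.5 = 263.37 kPa.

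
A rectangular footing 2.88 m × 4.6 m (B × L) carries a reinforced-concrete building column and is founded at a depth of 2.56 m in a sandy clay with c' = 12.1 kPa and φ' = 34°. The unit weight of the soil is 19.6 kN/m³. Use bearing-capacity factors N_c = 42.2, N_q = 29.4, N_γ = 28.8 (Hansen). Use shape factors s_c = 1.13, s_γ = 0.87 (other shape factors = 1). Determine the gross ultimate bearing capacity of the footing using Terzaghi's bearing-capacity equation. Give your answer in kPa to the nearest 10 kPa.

q_ult ≈ 2760 kPa

Effective surcharge at the founding depth q = γ·D_f = 19.6 × 2.56 = 50.176 kPa.
q_ult = c·N_c·s_c + q·N_q + 0.5·γ·B·N_γ·s_γ
     = 12.1 × 42.2 × 1.13 + 50.176 × 29.4 + 0.5 × 19.6 × 2.88 × 28.8 × 0.87
     = 577 + 1475.2 + 707.18 = 2759.4 kPa.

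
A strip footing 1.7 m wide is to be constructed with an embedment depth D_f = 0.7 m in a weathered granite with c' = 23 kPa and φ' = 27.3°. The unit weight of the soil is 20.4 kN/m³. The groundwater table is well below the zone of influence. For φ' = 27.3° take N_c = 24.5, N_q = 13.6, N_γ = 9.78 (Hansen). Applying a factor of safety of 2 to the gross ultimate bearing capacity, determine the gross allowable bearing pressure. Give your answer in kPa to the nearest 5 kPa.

Overburden at base level: q = 20.4 × 0.7 = 14.28 kPa.
Cohesion term c·N_c = 23 × 24.5 = 563.5 kPa; surcharge term q·N_q = 14.28 × 13.6 = 194.21 kPa; self-weight term 0.5·γ·B·N_γ = 0.5 × 20.4 × 1.7 × 9.78 = 169.59 kPa.
q_ult = 563.5 + 194.21 + 169.59 = 927.29 kPa.
q_all = q_ult / FS = 927.29 / 2 = 463.65 kPa.

q_all ≈ 465 kPa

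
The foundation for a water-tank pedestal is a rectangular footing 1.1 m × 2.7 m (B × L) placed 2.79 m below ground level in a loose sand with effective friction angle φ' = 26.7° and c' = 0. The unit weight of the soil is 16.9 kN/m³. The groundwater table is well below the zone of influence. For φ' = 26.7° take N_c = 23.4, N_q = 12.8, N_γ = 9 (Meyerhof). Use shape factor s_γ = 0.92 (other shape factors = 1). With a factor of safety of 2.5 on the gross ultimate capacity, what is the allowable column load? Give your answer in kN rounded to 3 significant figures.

P_all ≈ 808 kN

Overburden at base level: q = 16.9 × 2.79 = 47.151 kPa.
Surcharge term q·N_q = 47.151 × 12.8 = 603.53 kPa; self-weight term 0.5·γ·B·N_γ·s_γ = 0.5 × 16.9 × 1.1 × 9 × 0.92 = 76.963 kPa.
q_ult = 603.53 + 76.963 = 680.5 kPa.
Gross allowable pressure q_all = 680.5 / 2.5 = 272.2 kPa.
Footing area = 2.97 m², so allowable column load = 272.2 × 2.97 = 808.43 kN.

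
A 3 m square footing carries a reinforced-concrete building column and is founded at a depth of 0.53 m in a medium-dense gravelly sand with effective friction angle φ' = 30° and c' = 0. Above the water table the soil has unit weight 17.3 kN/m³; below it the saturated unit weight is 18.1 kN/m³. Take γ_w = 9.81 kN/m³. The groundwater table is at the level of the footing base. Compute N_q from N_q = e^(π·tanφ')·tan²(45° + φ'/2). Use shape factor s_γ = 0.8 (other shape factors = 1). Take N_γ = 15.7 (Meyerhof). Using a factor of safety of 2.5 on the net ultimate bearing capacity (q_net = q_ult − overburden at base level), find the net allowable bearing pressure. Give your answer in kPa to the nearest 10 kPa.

q_all(net) ≈ 130 kPa

N_q = e^(π·tan30°)·tan²(60°) = 18.4.
Overburden at base level: q = 17.3 × 0.53 = 9.169 kPa.
Below the base the soil is submerged, so the ½γBN_γ term uses γ' = 18.1 − 9.81 = 8.29 kN/m³.
Surcharge term q·N_q = 9.169 × 18.401 = 168.72 kPa; self-weight term 0.5·γ·B·N_γ·s_γ = 0.5 × 8.29 × 3 × 15.7 × 0.8 = 156.18 kPa.
q_ult = 168.72 + 156.18 = 324.9 kPa.
q_net = 324.9 − 9.169 = 315.73 kPa.
q_all(net) = 315.73 / 2.5 = 126.29 kPa.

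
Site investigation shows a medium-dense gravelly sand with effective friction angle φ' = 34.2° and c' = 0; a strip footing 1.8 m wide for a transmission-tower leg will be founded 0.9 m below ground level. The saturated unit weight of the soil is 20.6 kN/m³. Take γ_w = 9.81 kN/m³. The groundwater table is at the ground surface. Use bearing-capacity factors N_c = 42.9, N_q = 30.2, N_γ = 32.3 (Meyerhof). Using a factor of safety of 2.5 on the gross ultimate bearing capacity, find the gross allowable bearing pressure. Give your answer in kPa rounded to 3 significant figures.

q_all ≈ 243 kPa

γ' = 20.6 − 9.81 = 10.79 kN/m³ (submerged throughout). q = 10.79 × 0.9 = 9.711 kPa; the same γ' applies in the ½γBN_γ term.
q·N_q = 9.711 × 30.2 = 293.27 kPa
0.5·γ·B·N_γ = 0.5 × 10.79 × 1.8 × 32.3 = 313.67 kPa
q_ult = 293.27 + 313.67 = 606.94 kPa.
q_all = 606.94 / 2.5 = 242.78 kPa.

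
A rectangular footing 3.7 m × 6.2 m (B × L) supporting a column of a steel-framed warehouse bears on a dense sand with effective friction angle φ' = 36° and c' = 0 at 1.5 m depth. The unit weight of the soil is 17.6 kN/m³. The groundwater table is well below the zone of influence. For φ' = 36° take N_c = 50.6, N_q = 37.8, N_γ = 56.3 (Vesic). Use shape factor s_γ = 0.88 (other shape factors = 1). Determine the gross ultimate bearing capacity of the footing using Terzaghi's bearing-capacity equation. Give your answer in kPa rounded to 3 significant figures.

q_ult ≈ 2610 kPa

Effective surcharge at the founding depth q = γ·D_f = 17.6 × 1.5 = 26.4 kPa.
q_ult = q·N_q + 0.5·γ·B·N_γ·s_γ
     = 26.4 × 37.8 + 0.5 × 17.6 × 3.7 × 56.3 × 0.88
     = 997.92 + 1613.2 = 2611.1 kPa.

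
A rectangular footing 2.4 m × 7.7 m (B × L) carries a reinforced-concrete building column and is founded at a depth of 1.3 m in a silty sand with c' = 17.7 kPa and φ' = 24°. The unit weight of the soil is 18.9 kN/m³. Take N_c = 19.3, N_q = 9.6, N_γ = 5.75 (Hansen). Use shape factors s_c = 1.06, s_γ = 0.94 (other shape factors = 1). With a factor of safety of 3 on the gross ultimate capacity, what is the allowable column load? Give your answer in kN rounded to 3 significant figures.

P_all ≈ 4440 kN

Overburden at base level: q = 18.9 × 1.3 = 24.57 kPa.
Cohesion term c·N_c·s_c = 17.7 × 19.3 × 1.06 = 362.11 kPa; surcharge term q·N_q = 24.57 × 9.6 = 235.87 kPa; self-weight term 0.5·γ·B·N_γ·s_γ = 0.5 × 18.9 × 2.4 × 5.75 × 0.94 = 122.59 kPa.
q_ult = 362.11 + 235.87 + 122.59 = 720.56 kPa.
Gross allowable pressure q_all = 720.56 / 3 = 240.19 kPa.
Footing area = 18.48 m², so allowable column load = 240.19 × 18.48 = 4438.7 kN.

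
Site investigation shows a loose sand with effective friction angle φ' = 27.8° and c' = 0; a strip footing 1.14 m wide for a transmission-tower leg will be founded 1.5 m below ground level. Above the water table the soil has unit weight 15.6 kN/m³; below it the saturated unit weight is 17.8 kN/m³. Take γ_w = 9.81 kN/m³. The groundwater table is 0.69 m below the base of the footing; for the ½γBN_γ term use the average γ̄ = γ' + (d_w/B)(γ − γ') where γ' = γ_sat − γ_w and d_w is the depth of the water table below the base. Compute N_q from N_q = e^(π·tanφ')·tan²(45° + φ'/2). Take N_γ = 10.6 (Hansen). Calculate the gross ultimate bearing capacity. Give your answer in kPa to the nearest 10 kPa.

tan27.8° = 0.5272, so N_q = e^(π×0.5272)·tan²(58.9°) = 5.24 × 2.748 = 14.4.
Effective surcharge at the founding depth q = γ·D_f = 15.6 × 1.5 = 23.4 kPa.
With d_w = 0.69 m < B, γ̄ = 7.99 + (0.69/1.14) × (15.6 − 7.99) = 12.596 kN/m³.
q_ult = q·N_q + 0.5·γ·B·N_γ
     = 23.4 × 14.4 + 0.5 × 12.596 × 1.14 × 10.6
     = 336.97 + 76.105 = 413.08 kPa.

q_ult ≈ 410 kPa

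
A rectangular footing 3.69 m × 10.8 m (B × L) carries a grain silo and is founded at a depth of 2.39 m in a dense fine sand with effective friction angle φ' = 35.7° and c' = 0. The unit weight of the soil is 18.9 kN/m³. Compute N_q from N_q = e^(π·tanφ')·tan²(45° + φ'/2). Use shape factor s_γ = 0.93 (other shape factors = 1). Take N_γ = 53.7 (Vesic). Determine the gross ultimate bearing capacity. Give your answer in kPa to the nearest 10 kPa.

tan35.7° = 0.7186, so N_q = e^(π×0.7186)·tan²(62.85°) = 9.559 × 3.802 = 36.35.
Overburden at base level: q = 18.9 × 2.39 = 45.171 kPa.
Surcharge term q·N_q = 45.171 × 36.346 = 1641.8 kPa; self-weight term 0.5·γ·B·N_γ·s_γ = 0.5 × 18.9 × 3.69 × 53.7 × 0.93 = 1741.5 kPa.
q_ult = 1641.8 + 1741.5 = 3383.3 kPa.

q_ult ≈ 3380 kPa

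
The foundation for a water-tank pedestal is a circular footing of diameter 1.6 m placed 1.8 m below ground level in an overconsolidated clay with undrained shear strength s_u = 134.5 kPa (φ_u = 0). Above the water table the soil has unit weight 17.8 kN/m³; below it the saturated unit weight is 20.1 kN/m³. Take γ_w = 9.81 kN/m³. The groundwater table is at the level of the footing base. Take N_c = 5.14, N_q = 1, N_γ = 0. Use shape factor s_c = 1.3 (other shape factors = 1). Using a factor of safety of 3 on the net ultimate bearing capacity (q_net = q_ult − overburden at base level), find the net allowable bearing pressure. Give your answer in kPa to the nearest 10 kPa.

Effective surcharge at the founding depth q = γ·D_f = 17.8 × 1.8 = 32.04 kPa.
q_ult = c·N_c·s_c + q·N_q
     = 134.5 × 5.14 × 1.3 + 32.04 × 1
     = 898.73 + 32.04 = 930.77 kPa.
q_net = 930.77 − 32.04 = 898.73 kPa.
q_all(net) = 898.73 / 3 = 299.58 kPa.

q_all(net) ≈ 300 kPa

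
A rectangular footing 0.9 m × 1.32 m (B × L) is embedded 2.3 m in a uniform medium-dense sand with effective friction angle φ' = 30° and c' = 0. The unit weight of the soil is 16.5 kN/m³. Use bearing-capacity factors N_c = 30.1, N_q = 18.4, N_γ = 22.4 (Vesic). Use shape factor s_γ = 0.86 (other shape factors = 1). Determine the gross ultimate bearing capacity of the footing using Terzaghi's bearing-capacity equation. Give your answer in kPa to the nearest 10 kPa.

q_ult ≈ 840 kPa

Effective surcharge at the founding depth q = γ·D_f = 16.5 × 2.3 = 37.95 kPa.
q_ult = q·N_q + 0.5·γ·B·N_γ·s_γ
     = 37.95 × 18.4 + 0.5 × 16.5 × 0.9 × 22.4 × 0.86
     = 698.28 + 143.04 = 841.32 kPa.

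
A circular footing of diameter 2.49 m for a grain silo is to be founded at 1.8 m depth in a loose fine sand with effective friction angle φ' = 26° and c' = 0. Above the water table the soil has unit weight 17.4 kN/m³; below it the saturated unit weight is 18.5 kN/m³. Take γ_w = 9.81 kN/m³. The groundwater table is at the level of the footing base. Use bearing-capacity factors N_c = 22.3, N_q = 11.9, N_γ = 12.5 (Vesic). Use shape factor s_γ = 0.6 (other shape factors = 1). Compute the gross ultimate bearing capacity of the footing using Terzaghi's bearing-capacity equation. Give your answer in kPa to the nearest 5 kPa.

Effective surcharge at the founding depth q = γ·D_f = 17.4 × 1.8 = 31.32 kPa.
The water table coincides with the base, so in the self-weight term γ → γ' = 8.69 kN/m³.
q_ult = q·N_q + 0.5·γ·B·N_γ·s_γ
     = 31.32 × 11.9 + 0.5 × 8.69 × 2.49 × 12.5 × 0.6
     = 372.71 + 81.143 = 453.85 kPa.

q_ult ≈ 455 kPa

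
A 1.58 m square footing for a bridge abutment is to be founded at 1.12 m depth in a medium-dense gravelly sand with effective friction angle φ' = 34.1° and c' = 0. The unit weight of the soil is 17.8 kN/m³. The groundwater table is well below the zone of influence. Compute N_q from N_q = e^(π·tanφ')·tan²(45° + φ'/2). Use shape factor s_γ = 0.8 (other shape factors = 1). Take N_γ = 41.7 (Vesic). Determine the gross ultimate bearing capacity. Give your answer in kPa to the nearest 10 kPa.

tan34.1° = 0.6771, so N_q = e^(π×0.6771)·tan²(62.05°) = 8.39 × 3.552 = 29.8.
q = γ·D_f = 17.8 × 1.12 = 19.936 kPa.
q·N_q = 19.936 × 29.801 = 594.12 kPa
0.5·γ·B·N_γ·s_γ = 0.5 × 17.8 × 1.58 × 41.7 × 0.8 = 469.11 kPa
q_ult = 594.12 + 469.11 = 1063.2 kPa.

q_ult ≈ 1060 kPa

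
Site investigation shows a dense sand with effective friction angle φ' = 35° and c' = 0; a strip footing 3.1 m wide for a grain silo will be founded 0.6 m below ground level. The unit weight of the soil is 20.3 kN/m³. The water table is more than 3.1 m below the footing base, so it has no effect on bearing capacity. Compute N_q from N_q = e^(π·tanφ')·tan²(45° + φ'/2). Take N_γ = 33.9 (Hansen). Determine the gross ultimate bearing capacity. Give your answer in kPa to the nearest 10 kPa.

q_ult ≈ 1470 kPa

tan35° = 0.7002, so N_q = e^(π×0.7002)·tan²(62.5°) = 9.023 × 3.69 = 33.3.
Overburden at base level: q = 20.3 × 0.6 = 12.18 kPa.
Surcharge term q·N_q = 12.18 × 33.296 = 405.55 kPa; self-weight term 0.5·γ·B·N_γ = 0.5 × 20.3 × 3.1 × 33.9 = 1066.7 kPa.
q_ult = 405.55 + 1066.7 = 1472.2 kPa.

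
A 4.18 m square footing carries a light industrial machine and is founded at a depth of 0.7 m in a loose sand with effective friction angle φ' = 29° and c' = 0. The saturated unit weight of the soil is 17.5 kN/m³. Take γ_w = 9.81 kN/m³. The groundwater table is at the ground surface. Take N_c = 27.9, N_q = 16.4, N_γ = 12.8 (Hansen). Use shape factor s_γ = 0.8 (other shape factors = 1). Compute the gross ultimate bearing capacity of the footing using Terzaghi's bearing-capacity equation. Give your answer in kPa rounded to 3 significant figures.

q_ult ≈ 253 kPa

γ' = 17.5 − 9.81 = 7.69 kN/m³ (submerged throughout). q = 7.69 × 0.7 = 5.383 kPa; the same γ' applies in the ½γBN_γ term.
q·N_q = 5.383 × 16.4 = 88.281 kPa
0.5·γ·B·N_γ·s_γ = 0.5 × 7.69 × 4.18 × 12.8 × 0.8 = 164.58 kPa
q_ult = 88.281 + 164.58 = 252.86 kPa.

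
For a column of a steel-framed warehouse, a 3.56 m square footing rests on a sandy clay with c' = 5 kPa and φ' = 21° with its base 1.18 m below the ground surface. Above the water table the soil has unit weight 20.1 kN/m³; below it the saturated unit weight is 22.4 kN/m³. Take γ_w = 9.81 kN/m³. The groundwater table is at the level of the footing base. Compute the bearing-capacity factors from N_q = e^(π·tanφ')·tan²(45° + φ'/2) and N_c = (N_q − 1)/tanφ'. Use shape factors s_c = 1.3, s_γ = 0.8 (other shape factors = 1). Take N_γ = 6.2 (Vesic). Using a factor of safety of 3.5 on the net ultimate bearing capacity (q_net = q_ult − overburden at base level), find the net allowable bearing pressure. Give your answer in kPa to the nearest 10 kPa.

q_all(net) ≈ 100 kPa

N_q = e^(π·tan21°)·tan²(55.5°) = 7.07; N_c = (N_q − 1)/tanφ' = 15.81.
Overburden at base level: q = 20.1 × 1.18 = 23.718 kPa.
Below the base the soil is submerged, so the ½γBN_γ term uses γ' = 22.4 − 9.81 = 12.59 kN/m³.
Cohesion term c·N_c·s_c = 5 × 15.815 × 1.3 = 102.8 kPa; surcharge term q·N_q = 23.718 × 7.0708 = 167.7 kPa; self-weight term 0.5·γ·B·N_γ·s_γ = 0.5 × 12.59 × 3.56 × 6.2 × 0.8 = 111.15 kPa.
q_ult = 102.8 + 167.7 + 111.15 = 381.66 kPa.
q_net = 381.66 − 23.718 = 357.94 kPa.
q_all(net) = 357.94 / 3.5 = 102.27 kPa.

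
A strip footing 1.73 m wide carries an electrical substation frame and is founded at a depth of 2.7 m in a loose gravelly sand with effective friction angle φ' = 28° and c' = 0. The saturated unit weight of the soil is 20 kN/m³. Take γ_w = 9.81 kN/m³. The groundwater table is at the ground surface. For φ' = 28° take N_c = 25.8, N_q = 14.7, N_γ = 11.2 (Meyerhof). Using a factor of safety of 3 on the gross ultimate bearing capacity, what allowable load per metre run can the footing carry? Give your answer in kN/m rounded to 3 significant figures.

γ' = 20 − 9.81 = 10.19 kN/m³ (submerged throughout). q = 10.19 × 2.7 = 27.513 kPa; the same γ' applies in the ½γBN_γ term.
q·N_q = 27.513 × 14.7 = 404.44 kPa
0.5·γ·B·N_γ = 0.5 × 10.19 × 1.73 × 11.2 = 98.721 kPa
q_ult = 404.44 + 98.721 = 503.16 kPa.
Gross allowable pressure q_all = 503.16 / 3 = 167.72 kPa.
Allowable wall load = q_all × B = 167.72 × 1.73 = 290.16 kN per metre run.

≈ 290 kN/m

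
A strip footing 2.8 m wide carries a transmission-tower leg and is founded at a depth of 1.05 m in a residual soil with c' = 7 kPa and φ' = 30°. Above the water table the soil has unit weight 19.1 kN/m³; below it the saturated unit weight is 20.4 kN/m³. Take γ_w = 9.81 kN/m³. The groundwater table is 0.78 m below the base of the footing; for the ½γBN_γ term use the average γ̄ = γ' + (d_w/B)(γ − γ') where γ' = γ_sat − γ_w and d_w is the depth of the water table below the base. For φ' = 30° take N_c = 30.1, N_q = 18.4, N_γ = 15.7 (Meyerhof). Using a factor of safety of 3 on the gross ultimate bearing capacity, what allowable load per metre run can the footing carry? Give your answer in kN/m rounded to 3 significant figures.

≈ 807 kN/m

q = γ·D_f = 19.1 × 1.05 = 20.055 kPa.
γ' = 10.59 kN/m³; averaging over the depth B below the base, γ̄ = γ' + (d_w/B)(γ − γ') = 12.961 kN/m³.
c·N_c = 7 × 30.1 = 210.7 kPa
q·N_q = 20.055 × 18.4 = 369.01 kPa
0.5·γ·B·N_γ = 0.5 × 12.961 × 2.8 × 15.7 = 284.87 kPa
q_ult = 210.7 + 369.01 + 284.87 = 864.59 kPa.
Gross allowable pressure q_all = 864.59 / 3 = 288.2 kPa.
Allowable wall load = q_all × B = 288.2 × 2.8 = 806.95 kN per metre run.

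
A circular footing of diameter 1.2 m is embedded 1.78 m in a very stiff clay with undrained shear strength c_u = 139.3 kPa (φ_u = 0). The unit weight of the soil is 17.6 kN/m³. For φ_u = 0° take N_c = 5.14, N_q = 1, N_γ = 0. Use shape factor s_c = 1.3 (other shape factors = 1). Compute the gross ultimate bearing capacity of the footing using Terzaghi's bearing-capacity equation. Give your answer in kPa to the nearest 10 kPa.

q = γ·D_f = 17.6 × 1.78 = 31.328 kPa.
c·N_c·s_c = 139.3 × 5.14 × 1.3 = 930.8 kPa
q·N_q = 31.328 × 1 = 31.328 kPa
q_ult = 930.8 + 31.328 = 962.13 kPa.

q_ult ≈ 960 kPa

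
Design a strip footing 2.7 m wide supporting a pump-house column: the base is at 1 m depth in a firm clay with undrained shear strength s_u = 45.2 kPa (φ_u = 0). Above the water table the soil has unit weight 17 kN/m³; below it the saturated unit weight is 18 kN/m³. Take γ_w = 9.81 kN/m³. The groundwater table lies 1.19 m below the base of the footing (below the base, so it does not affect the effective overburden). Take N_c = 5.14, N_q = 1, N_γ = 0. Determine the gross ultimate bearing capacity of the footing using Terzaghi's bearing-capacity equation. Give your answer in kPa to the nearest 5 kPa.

Overburden at base level: q = 17 × 1 = 17 kPa.
Cohesion term c·N_c = 45.2 × 5.14 = 232.33 kPa; surcharge term q·N_q = 17 × 1 = 17 kPa.
q_ult = 232.33 + 17 = 249.33 kPa.

q_ult ≈ 250 kPa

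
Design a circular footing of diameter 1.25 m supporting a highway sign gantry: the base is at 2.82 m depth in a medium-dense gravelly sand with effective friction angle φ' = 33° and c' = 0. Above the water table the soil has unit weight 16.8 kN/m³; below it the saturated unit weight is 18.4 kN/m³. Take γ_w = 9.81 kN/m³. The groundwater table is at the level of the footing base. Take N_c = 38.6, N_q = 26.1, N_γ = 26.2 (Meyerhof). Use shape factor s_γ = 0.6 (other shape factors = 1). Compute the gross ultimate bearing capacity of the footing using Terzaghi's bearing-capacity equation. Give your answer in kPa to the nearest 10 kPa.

q = γ·D_f = 16.8 × 2.82 = 47.376 kPa.
For the ½γBN_γ term take γ' = 18.4 − 9.81 = 8.59 kN/m³ (soil below base is submerged).
q·N_q = 47.376 × 26.1 = 1236.5 kPa
0.5·γ·B·N_γ·s_γ = 0.5 × 8.59 × 1.25 × 26.2 × 0.6 = 84.397 kPa
q_ult = 1236.5 + 84.397 = 1320.9 kPa.

q_ult ≈ 1320 kPa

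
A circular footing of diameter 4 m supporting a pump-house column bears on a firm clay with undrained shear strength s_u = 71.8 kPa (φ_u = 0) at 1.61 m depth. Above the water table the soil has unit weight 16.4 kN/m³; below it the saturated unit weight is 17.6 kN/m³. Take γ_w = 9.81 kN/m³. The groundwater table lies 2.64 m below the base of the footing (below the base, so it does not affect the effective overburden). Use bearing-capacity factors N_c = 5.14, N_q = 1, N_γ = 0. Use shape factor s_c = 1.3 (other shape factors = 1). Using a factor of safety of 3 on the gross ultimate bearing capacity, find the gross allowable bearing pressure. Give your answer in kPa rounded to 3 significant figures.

Overburden at base level: q = 16.4 × 1.61 = 26.404 kPa.
Cohesion term c·N_c·s_c = 71.8 × 5.14 × 1.3 = 479.77 kPa; surcharge term q·N_q = 26.404 × 1 = 26.404 kPa.
q_ult = 479.77 + 26.404 = 506.17 kPa.
q_all = 506.17 / 3 = 168.72 kPa.

q_all ≈ 169 kPa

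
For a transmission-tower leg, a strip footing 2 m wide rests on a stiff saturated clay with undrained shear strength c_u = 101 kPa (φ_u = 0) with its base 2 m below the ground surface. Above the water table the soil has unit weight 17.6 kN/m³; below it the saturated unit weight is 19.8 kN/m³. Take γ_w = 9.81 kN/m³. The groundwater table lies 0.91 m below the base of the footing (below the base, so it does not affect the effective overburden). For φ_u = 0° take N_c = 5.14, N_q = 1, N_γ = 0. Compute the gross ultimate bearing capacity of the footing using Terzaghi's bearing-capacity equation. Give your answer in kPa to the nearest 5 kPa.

q_ult ≈ 555 kPa

q = γ·D_f = 17.6 × 2 = 35.2 kPa.
c·N_c = 101 × 5.14 = 519.14 kPa
q·N_q = 35.2 × 1 = 35.2 kPa
q_ult = 519.14 + 35.2 = 554.34 kPa.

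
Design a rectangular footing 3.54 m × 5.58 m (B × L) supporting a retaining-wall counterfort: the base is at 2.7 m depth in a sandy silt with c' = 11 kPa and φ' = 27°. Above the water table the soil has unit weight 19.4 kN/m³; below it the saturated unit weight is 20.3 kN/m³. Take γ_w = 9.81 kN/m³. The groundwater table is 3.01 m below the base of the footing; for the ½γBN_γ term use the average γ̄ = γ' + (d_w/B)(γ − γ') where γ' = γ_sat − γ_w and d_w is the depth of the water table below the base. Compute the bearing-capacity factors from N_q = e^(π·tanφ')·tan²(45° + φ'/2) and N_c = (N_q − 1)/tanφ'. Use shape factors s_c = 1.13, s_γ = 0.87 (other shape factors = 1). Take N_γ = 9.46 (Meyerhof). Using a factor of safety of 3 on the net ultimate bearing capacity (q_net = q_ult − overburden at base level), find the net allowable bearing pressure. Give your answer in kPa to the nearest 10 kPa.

q_all(net) ≈ 400 kPa

N_q = e^(π·tan27°)·tan²(58.5°) = 13.2; N_c = (N_q − 1)/tanφ' = 23.94.
Effective surcharge at the founding depth q = γ·D_f = 19.4 × 2.7 = 52.38 kPa.
With d_w = 3.01 m < B, γ̄ = 10.49 + (3.01/3.54) × (19.4 − 10.49) = 18.066 kN/m³.
q_ult = c·N_c·s_c + q·N_q + 0.5·γ·B·N_γ·s_γ
     = 11 × 23.942 × 1.13 + 52.38 × 13.199 + 0.5 × 18.066 × 3.54 × 9.46 × 0.87
     = 297.6 + 691.37 + 263.18 = 1252.1 kPa.
q_net = 1252.1 − 52.38 = 1199.8 kPa.
q_all(net) = 1199.8 / 3 = 399.92 kPa.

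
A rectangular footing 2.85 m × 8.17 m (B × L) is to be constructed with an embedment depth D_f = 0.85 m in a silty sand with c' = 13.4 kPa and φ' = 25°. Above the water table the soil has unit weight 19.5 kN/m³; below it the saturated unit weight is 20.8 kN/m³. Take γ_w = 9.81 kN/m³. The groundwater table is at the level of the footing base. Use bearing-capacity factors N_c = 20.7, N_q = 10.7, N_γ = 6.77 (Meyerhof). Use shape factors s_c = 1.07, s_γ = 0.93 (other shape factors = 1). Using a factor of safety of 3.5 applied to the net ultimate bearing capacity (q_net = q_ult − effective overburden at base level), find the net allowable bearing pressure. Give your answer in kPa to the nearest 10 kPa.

Effective surcharge at the founding depth q = γ·D_f = 19.5 × 0.85 = 16.575 kPa.
The water table coincides with the base, so in the self-weight term γ → γ' = 10.99 kN/m³.
q_ult = c·N_c·s_c + q·N_q + 0.5·γ·B·N_γ·s_γ
     = 13.4 × 20.7 × 1.07 + 16.575 × 10.7 + 0.5 × 10.99 × 2.85 × 6.77 × 0.93
     = 296.8 + 177.35 + 98.602 = 572.75 kPa.
Net ultimate: q_net = 572.75 − 16.575 = 556.18 kPa.
q_all(net) = 556.18 / 3.5 = 158.91 kPa.

q_all(net) ≈ 160 kPa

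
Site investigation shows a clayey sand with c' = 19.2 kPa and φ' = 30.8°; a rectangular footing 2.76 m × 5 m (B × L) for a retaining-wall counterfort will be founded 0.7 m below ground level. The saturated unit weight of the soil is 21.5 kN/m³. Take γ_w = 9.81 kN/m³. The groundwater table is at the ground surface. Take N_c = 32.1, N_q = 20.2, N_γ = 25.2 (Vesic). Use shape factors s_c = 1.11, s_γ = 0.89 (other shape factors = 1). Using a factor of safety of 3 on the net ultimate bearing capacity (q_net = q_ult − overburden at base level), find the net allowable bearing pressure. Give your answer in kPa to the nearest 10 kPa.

Water table at ground surface, so effective unit weight γ' = 21.5 − 9.81 = 11.69 kN/m³ is used throughout; overburden q = 11.69 × 0.7 = 8.183 kPa; the same γ' applies in the ½γBN_γ term.
Cohesion term c·N_c·s_c = 19.2 × 32.1 × 1.11 = 684.12 kPa; surcharge term q·N_q = 8.183 × 20.2 = 165.3 kPa; self-weight term 0.5·γ·B·N_γ·s_γ = 0.5 × 11.69 × 2.76 × 25.2 × 0.89 = 361.81 kPa.
q_ult = 684.12 + 165.3 + 361.81 = 1211.2 kPa.
q_net = 1211.2 − 8.183 = 1203 kPa.
q_all(net) = 1203 / 3 = 401.01 kPa.

q_all(net) ≈ 400 kPa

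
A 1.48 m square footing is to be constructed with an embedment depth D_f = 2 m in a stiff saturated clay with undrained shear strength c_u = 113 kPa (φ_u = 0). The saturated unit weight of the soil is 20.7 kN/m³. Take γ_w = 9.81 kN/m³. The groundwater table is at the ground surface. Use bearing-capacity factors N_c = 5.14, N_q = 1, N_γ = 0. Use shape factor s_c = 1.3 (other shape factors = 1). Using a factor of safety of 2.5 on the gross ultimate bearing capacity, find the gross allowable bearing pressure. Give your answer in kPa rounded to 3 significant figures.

With the water table at the surface the whole profile is submerged: γ' = 20.7 − 9.81 = 10.89 kN/m³, so q = γ'·D_f = 21.78 kPa.
q_ult = c·N_c·s_c + q·N_q
     = 113 × 5.14 × 1.3 + 21.78 × 1
     = 755.07 + 21.78 = 776.85 kPa.
q_all = 776.85 / 2.5 = 310.74 kPa.

q_all ≈ 311 kPa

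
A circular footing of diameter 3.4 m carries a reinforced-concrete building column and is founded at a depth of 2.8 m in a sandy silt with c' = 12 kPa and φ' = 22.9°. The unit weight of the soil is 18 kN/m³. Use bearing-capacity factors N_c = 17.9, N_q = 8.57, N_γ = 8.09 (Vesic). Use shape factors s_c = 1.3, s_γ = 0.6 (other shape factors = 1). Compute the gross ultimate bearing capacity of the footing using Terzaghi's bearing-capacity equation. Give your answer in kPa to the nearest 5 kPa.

Overburden at base level: q = 18 × 2.8 = 50.4 kPa.
Cohesion term c·N_c·s_c = 12 × 17.9 × 1.3 = 279.24 kPa; surcharge term q·N_q = 50.4 × 8.57 = 431.93 kPa; self-weight term 0.5·γ·B·N_γ·s_γ = 0.5 × 18 × 3.4 × 8.09 × 0.6 = 148.53 kPa.
q_ult = 279.24 + 431.93 + 148.53 = 859.7 kPa.

q_ult ≈ 860 kPa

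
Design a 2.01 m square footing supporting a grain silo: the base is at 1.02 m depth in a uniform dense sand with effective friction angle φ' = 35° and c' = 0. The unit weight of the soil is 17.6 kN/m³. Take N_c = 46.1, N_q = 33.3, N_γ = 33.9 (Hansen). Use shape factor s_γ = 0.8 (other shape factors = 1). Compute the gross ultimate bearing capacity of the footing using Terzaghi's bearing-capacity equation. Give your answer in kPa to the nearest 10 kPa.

Effective surcharge at the founding depth q = γ·D_f = 17.6 × 1.02 = 17.952 kPa.
q_ult = q·N_q + 0.5·γ·B·N_γ·s_γ
     = 17.952 × 33.3 + 0.5 × 17.6 × 2.01 × 33.9 × 0.8
     = 597.8 + 479.7 = 1077.5 kPa.

q_ult ≈ 1080 kPa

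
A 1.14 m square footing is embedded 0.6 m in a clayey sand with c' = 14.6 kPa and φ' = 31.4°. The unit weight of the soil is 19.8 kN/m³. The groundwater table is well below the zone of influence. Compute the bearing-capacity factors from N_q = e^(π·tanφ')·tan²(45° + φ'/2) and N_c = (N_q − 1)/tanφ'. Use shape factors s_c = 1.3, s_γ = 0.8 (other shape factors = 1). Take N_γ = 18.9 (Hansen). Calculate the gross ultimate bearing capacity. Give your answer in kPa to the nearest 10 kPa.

tan31.4° = 0.6104, so N_q = e^(π×0.6104)·tan²(60.7°) = 6.805 × 3.175 = 21.61.
N_c = (21.61 − 1)/tan31.4° = 33.76.
Effective surcharge at the founding depth q = γ·D_f = 19.8 × 0.6 = 11.88 kPa.
q_ult = c·N_c·s_c + q·N_q + 0.5·γ·B·N_γ·s_γ
     = 14.6 × 33.762 × 1.3 + 11.88 × 21.608 + 0.5 × 19.8 × 1.14 × 18.9 × 0.8
     = 640.8 + 256.71 + 170.64 = 1068.2 kPa.

q_ult ≈ 1070 kPa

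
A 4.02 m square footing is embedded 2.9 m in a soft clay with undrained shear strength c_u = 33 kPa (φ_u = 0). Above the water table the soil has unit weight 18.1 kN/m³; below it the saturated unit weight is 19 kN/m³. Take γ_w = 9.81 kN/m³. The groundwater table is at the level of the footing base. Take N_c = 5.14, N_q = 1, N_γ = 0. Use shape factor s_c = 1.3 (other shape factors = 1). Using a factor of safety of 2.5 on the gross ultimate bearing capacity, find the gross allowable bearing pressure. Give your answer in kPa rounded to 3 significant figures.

q = γ·D_f = 18.1 × 2.9 = 52.49 kPa.
c·N_c·s_c = 33 × 5.14 × 1.3 = 220.51 kPa
q·N_q = 52.49 × 1 = 52.49 kPa
q_ult = 220.51 + 52.49 = 273 kPa.
q_all = 273 / 2.5 = 109.2 kPa.

q_all ≈ 109 kPa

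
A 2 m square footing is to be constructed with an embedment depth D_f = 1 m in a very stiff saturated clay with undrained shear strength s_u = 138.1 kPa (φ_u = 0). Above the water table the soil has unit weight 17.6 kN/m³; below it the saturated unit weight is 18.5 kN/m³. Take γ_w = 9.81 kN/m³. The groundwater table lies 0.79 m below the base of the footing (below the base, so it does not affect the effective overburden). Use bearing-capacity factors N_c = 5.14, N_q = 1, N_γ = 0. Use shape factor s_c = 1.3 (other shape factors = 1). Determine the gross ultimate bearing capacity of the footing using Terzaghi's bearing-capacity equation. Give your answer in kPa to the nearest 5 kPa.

q_ult ≈ 940 kPa

q = γ·D_f = 17.6 × 1 = 17.6 kPa.
c·N_c·s_c = 138.1 × 5.14 × 1.3 = 922.78 kPa
q·N_q = 17.6 × 1 = 17.6 kPa
q_ult = 922.78 + 17.6 = 940.38 kPa.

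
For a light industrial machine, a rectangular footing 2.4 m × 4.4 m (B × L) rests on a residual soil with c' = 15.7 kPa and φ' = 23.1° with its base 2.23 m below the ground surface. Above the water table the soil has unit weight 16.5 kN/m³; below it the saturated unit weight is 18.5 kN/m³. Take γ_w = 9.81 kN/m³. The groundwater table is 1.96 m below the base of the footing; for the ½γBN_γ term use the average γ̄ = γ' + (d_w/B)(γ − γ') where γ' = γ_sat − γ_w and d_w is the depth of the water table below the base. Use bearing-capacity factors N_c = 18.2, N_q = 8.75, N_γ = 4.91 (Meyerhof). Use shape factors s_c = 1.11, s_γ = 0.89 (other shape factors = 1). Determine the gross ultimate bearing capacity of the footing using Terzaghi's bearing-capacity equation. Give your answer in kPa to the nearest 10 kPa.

Effective surcharge at the founding depth q = γ·D_f = 16.5 × 2.23 = 36.795 kPa.
With d_w = 1.96 m < B, γ̄ = 8.69 + (1.96/2.4) × (16.5 − 8.69) = 15.068 kN/m³.
q_ult = c·N_c·s_c + q·N_q + 0.5·γ·B·N_γ·s_γ
     = 15.7 × 18.2 × 1.11 + 36.795 × 8.75 + 0.5 × 15.068 × 2.4 × 4.91 × 0.89
     = 317.17 + 321.96 + 79.016 = 718.14 kPa.

q_ult ≈ 720 kPa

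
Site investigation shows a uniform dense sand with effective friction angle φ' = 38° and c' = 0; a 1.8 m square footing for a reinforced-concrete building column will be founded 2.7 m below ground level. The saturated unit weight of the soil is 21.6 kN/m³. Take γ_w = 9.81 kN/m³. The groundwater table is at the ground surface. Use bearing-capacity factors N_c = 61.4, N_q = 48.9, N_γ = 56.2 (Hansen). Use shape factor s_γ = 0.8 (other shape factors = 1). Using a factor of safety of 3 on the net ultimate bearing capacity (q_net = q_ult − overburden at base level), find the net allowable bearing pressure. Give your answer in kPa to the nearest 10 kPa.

γ' = 21.6 − 9.81 = 11.79 kN/m³ (submerged throughout). q = 11.79 × 2.7 = 31.833 kPa; the same γ' applies in the ½γBN_γ term.
q·N_q = 31.833 × 48.9 = 1556.6 kPa
0.5·γ·B·N_γ·s_γ = 0.5 × 11.79 × 1.8 × 56.2 × 0.8 = 477.07 kPa
q_ult = 1556.6 + 477.07 = 2033.7 kPa.
q_net = 2033.7 − 31.833 = 2001.9 kPa.
q_all(net) = 2001.9 / 3 = 667.29 kPa.

q_all(net) ≈ 670 kPa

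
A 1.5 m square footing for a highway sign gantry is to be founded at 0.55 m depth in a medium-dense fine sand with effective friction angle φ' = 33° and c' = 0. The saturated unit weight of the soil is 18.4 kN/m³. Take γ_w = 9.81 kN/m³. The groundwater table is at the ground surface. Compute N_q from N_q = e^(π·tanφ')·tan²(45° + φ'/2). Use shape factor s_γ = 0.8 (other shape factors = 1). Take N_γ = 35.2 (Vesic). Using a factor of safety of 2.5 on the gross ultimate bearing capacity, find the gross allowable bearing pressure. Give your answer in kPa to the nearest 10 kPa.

q_all ≈ 120 kPa

N_q = e^(π·tan33°)·tan²(61.5°) = 26.09.
γ' = 18.4 − 9.81 = 8.59 kN/m³ (submerged throughout). q = 8.59 × 0.55 = 4.7245 kPa; the same γ' applies in the ½γBN_γ term.
q·N_q = 4.7245 × 26.092 = 123.27 kPa
0.5·γ·B·N_γ·s_γ = 0.5 × 8.59 × 1.5 × 35.2 × 0.8 = 181.42 kPa
q_ult = 123.27 + 181.42 = 304.69 kPa.
q_all = 304.69 / 2.5 = 121.88 kPa.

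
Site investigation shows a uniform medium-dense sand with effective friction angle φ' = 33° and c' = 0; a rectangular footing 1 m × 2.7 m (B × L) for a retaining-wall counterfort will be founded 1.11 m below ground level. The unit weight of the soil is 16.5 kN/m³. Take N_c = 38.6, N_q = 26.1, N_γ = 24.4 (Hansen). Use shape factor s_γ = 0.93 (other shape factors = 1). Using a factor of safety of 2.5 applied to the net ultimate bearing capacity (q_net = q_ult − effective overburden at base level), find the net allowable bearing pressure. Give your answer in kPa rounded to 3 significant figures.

q = γ·D_f = 16.5 × 1.11 = 18.315 kPa.
q·N_q = 18.315 × 26.1 = 478.02 kPa
0.5·γ·B·N_γ·s_γ = 0.5 × 16.5 × 1 × 24.4 × 0.93 = 187.21 kPa
q_ult = 478.02 + 187.21 = 665.23 kPa.
Net ultimate: q_net = 665.23 − 18.315 = 646.92 kPa.
q_all(net) = 646.92 / 2.5 = 258.77 kPa.

q_all(net) ≈ 259 kPa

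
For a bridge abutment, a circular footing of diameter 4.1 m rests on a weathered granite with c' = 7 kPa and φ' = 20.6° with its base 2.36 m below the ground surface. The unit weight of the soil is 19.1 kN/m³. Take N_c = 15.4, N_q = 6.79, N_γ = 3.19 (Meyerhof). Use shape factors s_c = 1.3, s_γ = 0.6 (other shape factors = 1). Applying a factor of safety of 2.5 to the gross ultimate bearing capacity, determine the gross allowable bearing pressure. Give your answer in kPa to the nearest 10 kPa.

q_all ≈ 210 kPa

q = γ·D_f = 19.1 × 2.36 = 45.076 kPa.
c·N_c·s_c = 7 × 15.4 × 1.3 = 140.14 kPa
q·N_q = 45.076 × 6.79 = 306.07 kPa
0.5·γ·B·N_γ·s_γ = 0.5 × 19.1 × 4.1 × 3.19 × 0.6 = 74.943 kPa
q_ult = 140.14 + 306.07 + 74.943 = 521.15 kPa.
q_all = q_ult / FS = 521.15 / 2.5 = 208.46 kPa.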